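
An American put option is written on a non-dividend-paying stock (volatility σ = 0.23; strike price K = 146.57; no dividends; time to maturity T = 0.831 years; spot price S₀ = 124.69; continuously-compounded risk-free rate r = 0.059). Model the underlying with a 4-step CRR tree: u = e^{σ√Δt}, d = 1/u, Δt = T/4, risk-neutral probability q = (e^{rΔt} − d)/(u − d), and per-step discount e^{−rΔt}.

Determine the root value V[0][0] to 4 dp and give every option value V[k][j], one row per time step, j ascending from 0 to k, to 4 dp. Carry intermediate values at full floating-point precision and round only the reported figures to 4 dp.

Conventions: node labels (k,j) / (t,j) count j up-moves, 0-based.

Δt=0.20775  u=1.11053  d=0.90047  q=0.53253  discount=0.98782
step 4 (expiry): payoffs max(K−S,0) = 64.5881 45.4645 21.8800 0.0000 0.0000
k=3: (k=3,j=0): S=91.0430, K−S=55.5270, hold=53.7415 ⇒ V=55.5270 exercise | (k=3,j=1): S=112.2802, K−S=34.2898, hold=32.5042 ⇒ V=34.2898 exercise | (k=3,j=2): S=138.4714, K−S=8.0986, hold=10.1037 ⇒ V=10.1037 continue | (k=3,j=3): S=170.7721, K−S=0.0000, hold=0.0000 ⇒ V=0.0000 continue
k=2: (k=2,j=0): S=101.1055, K−S=45.4645, hold=43.6789 ⇒ V=45.4645 exercise | (k=2,j=1): S=124.6900, K−S=21.8800, hold=21.1492 ⇒ V=21.8800 exercise | (k=2,j=2): S=153.7760, K−S=0.0000, hold=4.6656 ⇒ V=4.6656 continue
k=1: (k=1,j=0): S=112.2802, K−S=34.2898, hold=32.5042 ⇒ V=34.2898 exercise | (k=1,j=1): S=138.4714, K−S=8.0986, hold=12.5580 ⇒ V=12.5580 continue
k=0: (k=0,j=0): S=124.6900, K−S=21.8800, hold=22.4402 ⇒ V=22.4402 continue

price = 22.4402
tree:
22.4402
34.2898 12.5580
45.4645 21.8800 4.6656
55.5270 34.2898 10.1037 0.0000
64.5881 45.4645 21.8800 0.0000 0.0000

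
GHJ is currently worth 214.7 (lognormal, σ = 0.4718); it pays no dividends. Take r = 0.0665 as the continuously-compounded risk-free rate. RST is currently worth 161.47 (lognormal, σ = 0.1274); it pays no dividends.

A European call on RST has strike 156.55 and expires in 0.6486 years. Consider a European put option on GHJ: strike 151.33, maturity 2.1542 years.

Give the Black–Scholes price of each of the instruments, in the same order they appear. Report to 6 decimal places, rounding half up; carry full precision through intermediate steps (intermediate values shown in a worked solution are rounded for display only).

price(RST call K=156.55) = 13.724479
price(GHJ put K=151.33) = 15.723799

[RST call K=156.55]
σ√T = 0.1274·√0.6486 = 0.102602
d₁ = (ln(S/K) + (r+σ²/2)T) / (σ√T) = (ln(161.47/156.55) + (0.0665+0.1274²/2)·0.6486) / 0.102602 = (0.030944 + 0.048396) / 0.102602 = 0.773270
d₂ = d₁ − σ√T = 0.773270 − 0.102602 = 0.670668
e^{−rT} = 0.957785
N(d₁) = 0.780319,  N(d₂) = 0.748784
price = S·N(d₁) − K·e^{−rT}·N(d₂) = 125.998073 − 112.273594 = 13.724479
[GHJ put K=151.33]
σ√T = 0.4718·√2.1542 = 0.692470
d₁ = (ln(S/K) + (r+σ²/2)T) / (σ√T) = (ln(214.7/151.33) + (0.0665+0.4718²/2)·2.1542) / 0.692470 = (0.349779 + 0.383012) / 0.692470 = 1.058227
d₂ = d₁ − σ√T = 1.058227 − 0.692470 = 0.365757
e^{−rT} = 0.866534
N(−d₁) = 0.144976,  N(−d₂) = 0.357273
price = K·e^{−rT}·N(−d₂) − S·N(−d₁) = 46.850140 − 31.126341 = 15.723799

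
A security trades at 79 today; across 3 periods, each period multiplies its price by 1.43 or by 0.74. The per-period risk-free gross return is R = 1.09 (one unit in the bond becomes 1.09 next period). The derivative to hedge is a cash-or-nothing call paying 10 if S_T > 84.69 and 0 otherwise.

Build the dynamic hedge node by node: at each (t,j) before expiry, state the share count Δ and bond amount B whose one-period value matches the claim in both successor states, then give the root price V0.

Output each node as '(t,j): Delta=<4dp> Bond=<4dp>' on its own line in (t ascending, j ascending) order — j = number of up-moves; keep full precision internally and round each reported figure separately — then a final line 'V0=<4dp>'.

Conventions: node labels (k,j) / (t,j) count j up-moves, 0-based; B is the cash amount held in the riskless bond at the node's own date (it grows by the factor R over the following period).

No-arbitrage ⇒ martingale measure with p* = (R−d)/(u−d) = 0.5072.
Expiry values: V(3,0)=0.0000, V(3,1)=0.0000, V(3,2)=10.0000, V(3,3)=10.0000
(2,0): S=43.2604. Δ = (V_up−V_dn)/(S_up−S_dn) = (0.0000−0.0000)/(61.8624−32.0127) = 0.0000. V = [p*·0.0000 + (1−p*)·0.0000]/1.09 = 0.0000. B = V − Δ·S = 0.0000.
(2,1): S=83.5978. Δ = (V_up−V_dn)/(S_up−S_dn) = (10.0000−0.0000)/(119.5449−61.8624) = 0.1734. V = [p*·10.0000 + (1−p*)·0.0000]/1.09 = 4.6536. B = V − Δ·S = -9.8391.
(2,2): S=161.5471. Δ = (V_up−V_dn)/(S_up−S_dn) = (10.0000−10.0000)/(231.0124−119.5449) = 0.0000. V = [p*·10.0000 + (1−p*)·10.0000]/1.09 = 9.1743. B = V − Δ·S = 9.1743.
(1,0): S=58.4600. Δ = (V_up−V_dn)/(S_up−S_dn) = (4.6536−0.0000)/(83.5978−43.2604) = 0.1154. V = [p*·4.6536 + (1−p*)·0.0000]/1.09 = 2.1656. B = V − Δ·S = -4.5788.
(1,1): S=112.9700. Δ = (V_up−V_dn)/(S_up−S_dn) = (9.1743−4.6536)/(161.5471−83.5978) = 0.0580. V = [p*·9.1743 + (1−p*)·4.6536]/1.09 = 6.3731. B = V − Δ·S = -0.1786.
(0,0): S=79.0000. Δ = (V_up−V_dn)/(S_up−S_dn) = (6.3731−2.1656)/(112.9700−58.4600) = 0.0772. V = [p*·6.3731 + (1−p*)·2.1656]/1.09 = 3.9448. B = V − Δ·S = -2.1530.
Sanity check at the root: Δ(0,0)·S0 + B(0,0) reproduces V0 = 3.9448.

(0,0): Delta=0.0772 Bond=-2.1530
(1,0): Delta=0.1154 Bond=-4.5788
(1,1): Delta=0.0580 Bond=-0.1786
(2,0): Delta=0.0000 Bond=0.0000
(2,1): Delta=0.1734 Bond=-9.8391
(2,2): Delta=0.0000 Bond=9.1743
V0=3.9448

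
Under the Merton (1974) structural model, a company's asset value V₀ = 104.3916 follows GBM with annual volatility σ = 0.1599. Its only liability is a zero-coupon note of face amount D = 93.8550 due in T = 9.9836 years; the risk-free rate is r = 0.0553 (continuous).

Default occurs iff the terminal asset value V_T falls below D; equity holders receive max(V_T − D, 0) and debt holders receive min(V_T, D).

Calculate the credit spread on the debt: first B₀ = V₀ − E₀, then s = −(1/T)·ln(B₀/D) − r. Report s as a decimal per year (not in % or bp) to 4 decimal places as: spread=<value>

Work the structural quantities from V₀ = 104.3916 against face 93.8550:
d₁ = [ln(V₀/D) + (r + σ²/2)T] / (σ√T)
   = [ln(104.3916/93.8550) + (0.0553 + 0.5·0.1599²)·9.9836] / (0.1599·√9.9836)
   = [0.106398 + 0.679723] / 0.505233 = 1.555957
d₂ = d₁ − σ√T = 1.555957 − 0.505233 = 1.050724
N(d₁) = 0.940141,  N(d₂) = 0.853307,  e^(−rT) = 0.575743
E₀ = V₀·N(d₁) − D·e^(−rT)·N(d₂)
   = 104.3916·0.940141 − 93.8550·0.575743·0.853307 = 52.033153
B₀ = V₀ − E₀ = 104.3916 − 52.033153 = 52.358447
spread = −(1/T)·ln(B₀/D) − r = −(1/9.9836)·ln(52.358447/93.8550) − 0.0553 = 0.00315965

spread=0.0032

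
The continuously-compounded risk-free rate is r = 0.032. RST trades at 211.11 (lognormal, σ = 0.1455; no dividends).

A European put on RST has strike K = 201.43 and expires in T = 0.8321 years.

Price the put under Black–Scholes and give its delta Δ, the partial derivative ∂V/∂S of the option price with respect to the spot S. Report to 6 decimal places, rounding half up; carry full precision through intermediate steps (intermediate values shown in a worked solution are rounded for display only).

σ√T = 0.1455·√0.8321 = 0.132724
d₁ = (ln(S/K) + (r+σ²/2)T) / (σ√T) = (ln(211.11/201.43) + (0.032+0.1455²/2)·0.8321) / 0.132724 = (0.046937 + 0.035435) / 0.132724 = 0.620628
d₂ = d₁ − σ√T = 0.620628 − 0.132724 = 0.487904
e^{−rT} = 0.973724
N(−d₁) = 0.267422,  N(−d₂) = 0.312809
Put price V = K·e^{−rT}·N(−d₂) − S·N(−d₁) = 61.353510 − 56.455499 = 4.898010
Δ = −N(−d₁) = -0.267422

price = 4.898010
Δ = -0.267422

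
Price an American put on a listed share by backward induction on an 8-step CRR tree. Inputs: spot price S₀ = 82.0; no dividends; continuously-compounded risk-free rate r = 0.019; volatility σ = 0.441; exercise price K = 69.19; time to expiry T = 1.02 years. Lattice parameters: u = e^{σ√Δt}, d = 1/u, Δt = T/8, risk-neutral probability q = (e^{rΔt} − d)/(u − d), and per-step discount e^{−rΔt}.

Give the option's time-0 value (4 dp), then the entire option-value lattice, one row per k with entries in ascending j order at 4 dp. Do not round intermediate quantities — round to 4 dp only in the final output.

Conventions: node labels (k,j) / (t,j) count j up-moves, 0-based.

price = 7.7184
tree:
7.7184
10.9205 4.1241
15.0393 6.3021 1.6735
20.0700 9.4074 2.8102 0.3920
25.8233 13.6439 4.6477 0.7391 0.0000
31.8757 19.0875 7.5360 1.3936 0.0000 0.0000
37.3123 25.5120 11.8946 2.6279 0.0000 0.0000 0.0000
41.9567 31.8757 18.0629 4.9552 0.0000 0.0000 0.0000 0.0000
45.9245 37.3123 25.5120 9.3435 0.0000 0.0000 0.0000 0.0000 0.0000

Δt=0.12750, u=1.17054, d=0.85430, q=0.46838, disc=e^(-rΔt)=0.99758
k=8 terminal: V=max(K-S,0) → 45.9245 37.3123 25.5120 9.3435 0.0000 0.0000 0.0000 0.0000 0.0000
k=7: j=0 S=27.2333 intr=41.9567 cont=41.7893 V=41.9567[EX]; j=1 S=37.3143 intr=31.8757 cont=31.7083 V=31.8757[EX]; j=2 S=51.1271 intr=18.0629 cont=17.8955 V=18.0629[EX]; j=3 S=70.0529 intr=0.0000 cont=4.9552 V=4.9552[hold]; j=4 S=95.9846 intr=0.0000 cont=0.0000 V=0.0000[hold]; j=5 S=131.5155 intr=0.0000 cont=0.0000 V=0.0000[hold]; j=6 S=180.1990 intr=0.0000 cont=0.0000 V=0.0000[hold]; j=7 S=246.9038 intr=0.0000 cont=0.0000 V=0.0000[hold]
k=6: j=0 S=31.8777 intr=37.3123 cont=37.1448 V=37.3123[EX]; j=1 S=43.6780 intr=25.5120 cont=25.3446 V=25.5120[EX]; j=2 S=59.8465 intr=9.3435 cont=11.8946 V=11.8946[hold]; j=3 S=82.0000 intr=0.0000 cont=2.6279 V=2.6279[hold]; j=4 S=112.3542 intr=0.0000 cont=0.0000 V=0.0000[hold]; j=5 S=153.9447 intr=0.0000 cont=0.0000 V=0.0000[hold]; j=6 S=210.9308 intr=0.0000 cont=0.0000 V=0.0000[hold]
k=5: j=0 S=37.3143 intr=31.8757 cont=31.7083 V=31.8757[EX]; j=1 S=51.1271 intr=18.0629 cont=19.0875 V=19.0875[hold]; j=2 S=70.0529 intr=0.0000 cont=7.5360 V=7.5360[hold]; j=3 S=95.9846 intr=0.0000 cont=1.3936 V=1.3936[hold]; j=4 S=131.5155 intr=0.0000 cont=0.0000 V=0.0000[hold]; j=5 S=180.1990 intr=0.0000 cont=0.0000 V=0.0000[hold]
k=4: j=0 S=43.6780 intr=25.5120 cont=25.8233 V=25.8233[hold]; j=1 S=59.8465 intr=9.3435 cont=13.6439 V=13.6439[hold]; j=2 S=82.0000 intr=0.0000 cont=4.6477 V=4.6477[hold]; j=3 S=112.3542 intr=0.0000 cont=0.7391 V=0.7391[hold]; j=4 S=153.9447 intr=0.0000 cont=0.0000 V=0.0000[hold]
k=3: j=0 S=51.1271 intr=18.0629 cont=20.0700 V=20.0700[hold]; j=1 S=70.0529 intr=0.0000 cont=9.4074 V=9.4074[hold]; j=2 S=95.9846 intr=0.0000 cont=2.8102 V=2.8102[hold]; j=3 S=131.5155 intr=0.0000 cont=0.3920 V=0.3920[hold]
k=2: j=0 S=59.8465 intr=9.3435 cont=15.0393 V=15.0393[hold]; j=1 S=82.0000 intr=0.0000 cont=6.3021 V=6.3021[hold]; j=2 S=112.3542 intr=0.0000 cont=1.6735 V=1.6735[hold]
k=1: j=0 S=70.0529 intr=0.0000 cont=10.9205 V=10.9205[hold]; j=1 S=95.9846 intr=0.0000 cont=4.1241 V=4.1241[hold]
k=0: j=0 S=82.0000 intr=0.0000 cont=7.7184 V=7.7184[hold]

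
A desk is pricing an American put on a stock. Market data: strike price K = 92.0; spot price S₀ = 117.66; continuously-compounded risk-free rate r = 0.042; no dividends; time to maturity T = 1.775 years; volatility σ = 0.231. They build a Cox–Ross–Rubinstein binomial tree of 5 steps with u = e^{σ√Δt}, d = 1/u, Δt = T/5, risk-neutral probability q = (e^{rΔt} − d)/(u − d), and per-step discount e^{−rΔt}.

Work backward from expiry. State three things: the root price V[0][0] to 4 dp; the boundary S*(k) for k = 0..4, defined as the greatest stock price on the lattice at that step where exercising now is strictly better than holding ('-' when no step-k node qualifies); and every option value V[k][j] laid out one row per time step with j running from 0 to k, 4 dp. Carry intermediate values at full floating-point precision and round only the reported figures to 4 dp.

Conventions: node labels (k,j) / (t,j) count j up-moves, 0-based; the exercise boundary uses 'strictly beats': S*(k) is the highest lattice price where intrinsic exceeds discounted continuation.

params: Δt=0.35500 u=1.14756 d=0.87142 q=0.52004 e^(-rΔt)=0.98520
t_5 payoffs: 32.8765 14.1412 0.0000 0.0000 0.0000 0.0000
t_4: node(4,0) S=67.8475 payoff=24.1525 vs cont=22.7910 → 24.1525 [stop]  node(4,1) S=89.3473 payoff=2.6527 vs cont=6.6867 → 6.6867 [wait]  node(4,2) S=117.6600 payoff=0.0000 vs cont=0.0000 → 0.0000 [wait]  node(4,3) S=154.9446 payoff=0.0000 vs cont=0.0000 → 0.0000 [wait]  node(4,4) S=204.0440 payoff=0.0000 vs cont=0.0000 → 0.0000 [wait]  ⇒ S*(4)=67.8475
t_3: node(3,0) S=77.8588 payoff=14.1412 vs cont=14.8465 → 14.8465 [wait]  node(3,1) S=102.5310 payoff=0.0000 vs cont=3.1618 → 3.1618 [wait]  node(3,2) S=135.0214 payoff=0.0000 vs cont=0.0000 → 0.0000 [wait]  node(3,3) S=177.8075 payoff=0.0000 vs cont=0.0000 → 0.0000 [wait]  ⇒ S*(3)=-
t_2: node(2,0) S=89.3473 payoff=2.6527 vs cont=8.6401 → 8.6401 [wait]  node(2,1) S=117.6600 payoff=0.0000 vs cont=1.4951 → 1.4951 [wait]  node(2,2) S=154.9446 payoff=0.0000 vs cont=0.0000 → 0.0000 [wait]  ⇒ S*(2)=-
t_1: node(1,0) S=102.5310 payoff=0.0000 vs cont=4.8515 → 4.8515 [wait]  node(1,1) S=135.0214 payoff=0.0000 vs cont=0.7069 → 0.7069 [wait]  ⇒ S*(1)=-
t_0: node(0,0) S=117.6600 payoff=0.0000 vs cont=2.6562 → 2.6562 [wait]  ⇒ S*(0)=-

price = 2.6562
boundary = - - - - 67.8475
tree:
2.6562
4.8515 0.7069
8.6401 1.4951 0.0000
14.8465 3.1618 0.0000 0.0000
24.1525 6.6867 0.0000 0.0000 0.0000
32.8765 14.1412 0.0000 0.0000 0.0000 0.0000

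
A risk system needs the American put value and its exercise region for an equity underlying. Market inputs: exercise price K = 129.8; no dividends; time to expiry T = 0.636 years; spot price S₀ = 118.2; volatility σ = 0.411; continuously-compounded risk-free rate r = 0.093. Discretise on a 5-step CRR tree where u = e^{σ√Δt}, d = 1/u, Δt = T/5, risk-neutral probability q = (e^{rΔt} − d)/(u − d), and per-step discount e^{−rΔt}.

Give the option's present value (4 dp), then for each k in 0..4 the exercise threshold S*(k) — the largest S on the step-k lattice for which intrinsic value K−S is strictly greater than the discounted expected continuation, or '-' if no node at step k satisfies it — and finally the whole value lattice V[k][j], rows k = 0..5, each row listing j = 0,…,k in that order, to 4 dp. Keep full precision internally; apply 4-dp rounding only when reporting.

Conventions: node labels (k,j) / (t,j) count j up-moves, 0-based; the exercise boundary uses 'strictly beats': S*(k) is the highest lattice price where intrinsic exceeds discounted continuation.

Δt=0.12720  u=1.15787  d=0.86365  q=0.50387  discount=0.98824
step 5 (expiry): payoffs max(K−S,0) = 73.0043 53.6559 27.7162 0.0000 0.0000 0.0000
step 4: (k=4,j=0): S=65.7621, K−S=64.0379, hold=62.5115 ⇒ V=64.0379 exercise | (k=4,j=1): S=88.1651, K−S=41.6349, hold=40.1085 ⇒ V=41.6349 exercise | (k=4,j=2): S=118.2000, K−S=11.6000, hold=13.5892 ⇒ V=13.5892 continue | (k=4,j=3): S=158.4668, K−S=0.0000, hold=0.0000 ⇒ V=0.0000 continue | (k=4,j=4): S=212.4512, K−S=0.0000, hold=0.0000 ⇒ V=0.0000 continue  boundary S*=88.1651
step 3: (k=3,j=0): S=76.1441, K−S=53.6559, hold=52.1295 ⇒ V=53.6559 exercise | (k=3,j=1): S=102.0838, K−S=27.7162, hold=27.1802 ⇒ V=27.7162 exercise | (k=3,j=2): S=136.8604, K−S=0.0000, hold=6.6628 ⇒ V=6.6628 continue | (k=3,j=3): S=183.4843, K−S=0.0000, hold=0.0000 ⇒ V=0.0000 continue  boundary S*=102.0838
step 2: (k=2,j=0): S=88.1651, K−S=41.6349, hold=40.1085 ⇒ V=41.6349 exercise | (k=2,j=1): S=118.2000, K−S=11.6000, hold=16.9069 ⇒ V=16.9069 continue | (k=2,j=2): S=158.4668, K−S=0.0000, hold=3.2668 ⇒ V=3.2668 continue  boundary S*=88.1651
step 1: (k=1,j=0): S=102.0838, K−S=27.7162, hold=28.8322 ⇒ V=28.8322 continue | (k=1,j=1): S=136.8604, K−S=0.0000, hold=9.9161 ⇒ V=9.9161 continue  boundary S*=-
step 0: (k=0,j=0): S=118.2000, K−S=11.6000, hold=19.0741 ⇒ V=19.0741 continue  boundary S*=-

price = 19.0741
boundary = - - 88.1651 102.0838 88.1651
tree:
19.0741
28.8322 9.9161
41.6349 16.9069 3.2668
53.6559 27.7162 6.6628 0.0000
64.0379 41.6349 13.5892 0.0000 0.0000
73.0043 53.6559 27.7162 0.0000 0.0000 0.0000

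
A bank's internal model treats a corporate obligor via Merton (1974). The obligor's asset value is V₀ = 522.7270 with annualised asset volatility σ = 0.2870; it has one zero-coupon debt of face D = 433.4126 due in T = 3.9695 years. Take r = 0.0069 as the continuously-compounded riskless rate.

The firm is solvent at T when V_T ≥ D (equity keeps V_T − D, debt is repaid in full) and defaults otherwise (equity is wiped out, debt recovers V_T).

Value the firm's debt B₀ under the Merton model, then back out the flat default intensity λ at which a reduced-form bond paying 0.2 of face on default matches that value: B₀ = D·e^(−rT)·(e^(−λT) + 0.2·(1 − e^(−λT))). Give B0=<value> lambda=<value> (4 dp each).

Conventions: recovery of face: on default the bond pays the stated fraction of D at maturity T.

B0=358.7695 lambda=0.0520

Equity is a call on the firm's assets struck at D = 433.4126:
d₁ = [ln(V₀/D) + (r + σ²/2)T] / (σ√T)
   = [ln(522.7270/433.4126) + (0.0069 + 0.5·0.2870²)·3.9695] / (0.2870·√3.9695)
   = [0.187369 + 0.190871] / 0.571807 = 0.661482
d₂ = d₁ − σ√T = 0.661482 − 0.571807 = 0.089675
N(d₁) = 0.745849,  N(d₂) = 0.535727,  e^(−rT) = 0.972982
E₀ = V₀·N(d₁) − D·e^(−rT)·N(d₂)
   = 522.7270·0.745849 − 433.4126·0.972982·0.535727 = 163.957514
B₀ = V₀ − E₀ = 522.7270 − 163.957514 = 358.769486
e^(−λT) = (B₀·e^(rT)/D − 0.2)/(1 − 0.2) = (358.7695·1.027768/433.4126 − 0.2)/0.8 = 0.81345502
λ = −ln(0.81345502)/3.9695 = 0.052013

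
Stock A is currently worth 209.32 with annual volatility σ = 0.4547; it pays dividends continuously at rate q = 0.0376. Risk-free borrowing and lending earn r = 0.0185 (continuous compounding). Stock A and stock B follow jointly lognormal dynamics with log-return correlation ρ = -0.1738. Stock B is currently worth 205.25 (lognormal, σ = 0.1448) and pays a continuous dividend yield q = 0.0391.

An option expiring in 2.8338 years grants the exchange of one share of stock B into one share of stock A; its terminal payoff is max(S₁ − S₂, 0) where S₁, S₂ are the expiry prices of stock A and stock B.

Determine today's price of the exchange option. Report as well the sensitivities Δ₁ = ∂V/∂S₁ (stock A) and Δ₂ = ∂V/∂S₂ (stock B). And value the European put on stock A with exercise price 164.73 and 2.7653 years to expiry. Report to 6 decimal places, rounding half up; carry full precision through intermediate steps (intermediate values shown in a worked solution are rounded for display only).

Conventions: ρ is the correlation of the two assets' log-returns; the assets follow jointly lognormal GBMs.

exchange price = 62.955052
Δ1 = 0.605462
Δ2 = -0.310744
price(stock A put K=164.73) = 36.243744

σ_eff = √(σ₁² + σ₂² − 2ρσ₁σ₂) = √(0.4547² + 0.1448² − 2·-0.1738·0.4547·0.1448) = 0.500605
d₁ = (ln(S₁/S₂) + (q₂ − q₁ + σ_eff²/2)T) / (σ_eff√T) = (ln(209.32/205.25) + (0.0391 − 0.0376 + 0.125303)·2.8338) / 0.842713 = 0.449701
d₂ = d₁ − σ_eff√T = 0.449701 − 0.842713 = -0.393012
N(d₁) = 0.673537,  N(d₂) = 0.347155
V = S₁·e^{−q₁T}·N(d₁) − S₂·e^{−q₂T}·N(d₂) = 126.735323 − 63.780272 = 62.955052
Δ₁ = e^{−q₁T}·N(d₁) = 0.605462;  Δ₂ = −e^{−q₂T}·N(d₂) = -0.310744
[vanilla: stock A put K=164.73]
σ√T = 0.4547·√2.7653 = 0.756129
d₁ = (ln(S/K) + (r−q+σ²/2)T) / (σ√T) = (ln(209.32/164.73) + (0.0185−0.0376+0.4547²/2)·2.7653) / 0.756129 = (0.239556 + 0.233049) / 0.756129 = 0.625032
d₂ = d₁ − σ√T = 0.625032 − 0.756129 = -0.131097
e^{−rT} = 0.950128
e^{−qT} = 0.901248
N(−d₁) = 0.265975,  N(−d₂) = 0.552151
price = K·e^{−rT}·N(−d₂) − S·e^{−qT}·N(−d₁) = 86.419710 − 50.175966 = 36.243744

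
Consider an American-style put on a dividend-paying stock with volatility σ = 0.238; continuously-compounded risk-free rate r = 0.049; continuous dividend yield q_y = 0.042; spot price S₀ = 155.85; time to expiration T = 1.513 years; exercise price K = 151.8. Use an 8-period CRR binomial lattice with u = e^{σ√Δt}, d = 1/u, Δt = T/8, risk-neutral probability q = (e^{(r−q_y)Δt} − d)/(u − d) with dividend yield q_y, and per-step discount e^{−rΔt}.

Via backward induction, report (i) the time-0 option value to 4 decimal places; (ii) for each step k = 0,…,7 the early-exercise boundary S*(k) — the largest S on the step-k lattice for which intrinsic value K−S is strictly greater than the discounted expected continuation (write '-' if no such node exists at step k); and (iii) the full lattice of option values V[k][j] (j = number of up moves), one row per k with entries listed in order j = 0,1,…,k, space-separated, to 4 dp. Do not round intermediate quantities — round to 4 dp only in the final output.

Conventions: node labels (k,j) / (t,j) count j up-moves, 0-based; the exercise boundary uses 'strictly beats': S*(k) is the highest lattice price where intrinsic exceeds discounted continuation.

price = 14.4480
boundary = - - - - 103.0159 114.2497 103.0159 114.2497
tree:
14.4480
20.5860 8.0927
28.4589 12.4742 3.5131
37.9983 18.6982 5.9876 0.9061
48.7841 27.0749 10.0051 1.7606 0.0000
58.9133 37.5503 16.2754 3.4207 0.0000 0.0000
68.0465 48.7841 25.4745 6.6465 0.0000 0.0000 0.0000
76.2817 58.9133 37.5503 12.9139 0.0000 0.0000 0.0000 0.0000
83.7071 68.0465 48.7841 25.0916 0.0000 0.0000 0.0000 0.0000 0.0000

Δt=0.18912  u=1.10905  d=0.90167  q=0.48054  discount=0.99078
step 8 (expiry): payoffs max(K−S,0) = 83.7071 68.0465 48.7841 25.0916 0.0000 0.0000 0.0000 0.0000 0.0000
step 7: (k=7,j=0): S=75.5183, K−S=76.2817, hold=75.4789 ⇒ V=76.2817 exercise | (k=7,j=1): S=92.8867, K−S=58.9133, hold=58.2479 ⇒ V=58.9133 exercise | (k=7,j=2): S=114.2497, K−S=37.5503, hold=37.0540 ⇒ V=37.5503 exercise | (k=7,j=3): S=140.5258, K−S=11.2742, hold=12.9139 ⇒ V=12.9139 continue | (k=7,j=4): S=172.8452, K−S=0.0000, hold=0.0000 ⇒ V=0.0000 continue | (k=7,j=5): S=212.5978, K−S=0.0000, hold=0.0000 ⇒ V=0.0000 continue | (k=7,j=6): S=261.4929, K−S=0.0000, hold=0.0000 ⇒ V=0.0000 continue | (k=7,j=7): S=321.6334, K−S=0.0000, hold=0.0000 ⇒ V=0.0000 continue  boundary S*=114.2497
step 6: (k=6,j=0): S=83.7535, K−S=68.0465, hold=67.3089 ⇒ V=68.0465 exercise | (k=6,j=1): S=103.0159, K−S=48.7841, hold=48.1989 ⇒ V=48.7841 exercise | (k=6,j=2): S=126.7084, K−S=25.0916, hold=25.4745 ⇒ V=25.4745 continue | (k=6,j=3): S=155.8500, K−S=0.0000, hold=6.6465 ⇒ V=6.6465 continue | (k=6,j=4): S=191.6938, K−S=0.0000, hold=0.0000 ⇒ V=0.0000 continue | (k=6,j=5): S=235.7813, K−S=0.0000, hold=0.0000 ⇒ V=0.0000 continue | (k=6,j=6): S=290.0084, K−S=0.0000, hold=0.0000 ⇒ V=0.0000 continue  boundary S*=103.0159
step 5: (k=5,j=0): S=92.8867, K−S=58.9133, hold=58.2479 ⇒ V=58.9133 exercise | (k=5,j=1): S=114.2497, K−S=37.5503, hold=37.2363 ⇒ V=37.5503 exercise | (k=5,j=2): S=140.5258, K−S=11.2742, hold=16.2754 ⇒ V=16.2754 continue | (k=5,j=3): S=172.8452, K−S=0.0000, hold=3.4207 ⇒ V=3.4207 continue | (k=5,j=4): S=212.5978, K−S=0.0000, hold=0.0000 ⇒ V=0.0000 continue | (k=5,j=5): S=261.4929, K−S=0.0000, hold=0.0000 ⇒ V=0.0000 continue  boundary S*=114.2497
step 4: (k=4,j=0): S=103.0159, K−S=48.7841, hold=48.1989 ⇒ V=48.7841 exercise | (k=4,j=1): S=126.7084, K−S=25.0916, hold=27.0749 ⇒ V=27.0749 continue | (k=4,j=2): S=155.8500, K−S=0.0000, hold=10.0051 ⇒ V=10.0051 continue | (k=4,j=3): S=191.6938, K−S=0.0000, hold=1.7606 ⇒ V=1.7606 continue | (k=4,j=4): S=235.7813, K−S=0.0000, hold=0.0000 ⇒ V=0.0000 continue  boundary S*=103.0159
step 3: (k=3,j=0): S=114.2497, K−S=37.5503, hold=37.9983 ⇒ V=37.9983 continue | (k=3,j=1): S=140.5258, K−S=11.2742, hold=18.6982 ⇒ V=18.6982 continue | (k=3,j=2): S=172.8452, K−S=0.0000, hold=5.9876 ⇒ V=5.9876 continue | (k=3,j=3): S=212.5978, K−S=0.0000, hold=0.9061 ⇒ V=0.9061 continue  boundary S*=-
step 2: (k=2,j=0): S=126.7084, K−S=25.0916, hold=28.4589 ⇒ V=28.4589 continue | (k=2,j=1): S=155.8500, K−S=0.0000, hold=12.4742 ⇒ V=12.4742 continue | (k=2,j=2): S=191.6938, K−S=0.0000, hold=3.5131 ⇒ V=3.5131 continue  boundary S*=-
step 1: (k=1,j=0): S=140.5258, K−S=11.2742, hold=20.5860 ⇒ V=20.5860 continue | (k=1,j=1): S=172.8452, K−S=0.0000, hold=8.0927 ⇒ V=8.0927 continue  boundary S*=-
step 0: (k=0,j=0): S=155.8500, K−S=0.0000, hold=14.4480 ⇒ V=14.4480 continue  boundary S*=-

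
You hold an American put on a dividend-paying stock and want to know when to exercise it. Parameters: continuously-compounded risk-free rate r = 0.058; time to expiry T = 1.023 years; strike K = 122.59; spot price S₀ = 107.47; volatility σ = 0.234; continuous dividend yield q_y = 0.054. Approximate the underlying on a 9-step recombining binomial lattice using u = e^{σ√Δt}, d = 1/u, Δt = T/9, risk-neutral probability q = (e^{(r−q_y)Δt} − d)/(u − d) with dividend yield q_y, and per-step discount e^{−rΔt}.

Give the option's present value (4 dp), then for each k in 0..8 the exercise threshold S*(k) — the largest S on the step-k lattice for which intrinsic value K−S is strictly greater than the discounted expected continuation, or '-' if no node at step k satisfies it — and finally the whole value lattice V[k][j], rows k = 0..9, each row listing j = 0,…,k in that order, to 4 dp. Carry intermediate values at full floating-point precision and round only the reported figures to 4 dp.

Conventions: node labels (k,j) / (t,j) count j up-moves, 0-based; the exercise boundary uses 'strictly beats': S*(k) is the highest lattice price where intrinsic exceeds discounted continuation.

price = 19.2465
boundary = - - - 84.8204 91.7831 84.8204 91.7831 99.3173 107.4700
tree:
19.2465
24.7680 13.6039
31.0165 18.4231 8.6350
37.7696 24.2174 12.4774 4.6431
44.2041 30.8069 17.5002 7.2753 1.8911
50.1505 37.7696 23.6991 11.1090 3.2740 0.4377
55.6457 44.2041 30.8069 16.4203 5.5797 0.8525 0.0000
60.7241 50.1505 37.7696 23.2727 9.3153 1.6603 0.0000 0.0000
65.4173 55.6457 44.2041 30.8069 15.1200 3.2337 0.0000 0.0000 0.0000
69.7544 60.7241 50.1505 37.7696 23.2727 6.2981 0.0000 0.0000 0.0000 0.0000

Δt=0.11367  u=1.08209  d=0.92414  q=0.48317  discount=0.99343
step 9 (expiry): payoffs max(K−S,0) = 69.7544 60.7241 50.1505 37.7696 23.2727 6.2981 0.0000 0.0000 0.0000 0.0000
step 8: (k=8,j=0): S=57.1727, K−S=65.4173, hold=64.9616 ⇒ V=65.4173 exercise | (k=8,j=1): S=66.9443, K−S=55.6457, hold=55.2498 ⇒ V=55.6457 exercise | (k=8,j=2): S=78.3859, K−S=44.2041, hold=43.8782 ⇒ V=44.2041 exercise | (k=8,j=3): S=91.7831, K−S=30.8069, hold=30.5630 ⇒ V=30.8069 exercise | (k=8,j=4): S=107.4700, K−S=15.1200, hold=14.9721 ⇒ V=15.1200 exercise | (k=8,j=5): S=125.8380, K−S=0.0000, hold=3.2337 ⇒ V=3.2337 continue | (k=8,j=6): S=147.3454, K−S=0.0000, hold=0.0000 ⇒ V=0.0000 continue | (k=8,j=7): S=172.5286, K−S=0.0000, hold=0.0000 ⇒ V=0.0000 continue | (k=8,j=8): S=202.0160, K−S=0.0000, hold=0.0000 ⇒ V=0.0000 continue  boundary S*=107.4700
step 7: (k=7,j=0): S=61.8659, K−S=60.7241, hold=60.2972 ⇒ V=60.7241 exercise | (k=7,j=1): S=72.4395, K−S=50.1505, hold=49.7882 ⇒ V=50.1505 exercise | (k=7,j=2): S=84.8204, K−S=37.7696, hold=37.4831 ⇒ V=37.7696 exercise | (k=7,j=3): S=99.3173, K−S=23.2727, hold=23.0749 ⇒ V=23.2727 exercise | (k=7,j=4): S=116.2919, K−S=6.2981, hold=9.3153 ⇒ V=9.3153 continue | (k=7,j=5): S=136.1677, K−S=0.0000, hold=1.6603 ⇒ V=1.6603 continue | (k=7,j=6): S=159.4406, K−S=0.0000, hold=0.0000 ⇒ V=0.0000 continue | (k=7,j=7): S=186.6910, K−S=0.0000, hold=0.0000 ⇒ V=0.0000 continue  boundary S*=99.3173
step 6: (k=6,j=0): S=66.9443, K−S=55.6457, hold=55.2498 ⇒ V=55.6457 exercise | (k=6,j=1): S=78.3859, K−S=44.2041, hold=43.8782 ⇒ V=44.2041 exercise | (k=6,j=2): S=91.7831, K−S=30.8069, hold=30.5630 ⇒ V=30.8069 exercise | (k=6,j=3): S=107.4700, K−S=15.1200, hold=16.4203 ⇒ V=16.4203 continue | (k=6,j=4): S=125.8380, K−S=0.0000, hold=5.5797 ⇒ V=5.5797 continue | (k=6,j=5): S=147.3454, K−S=0.0000, hold=0.8525 ⇒ V=0.8525 continue | (k=6,j=6): S=172.5286, K−S=0.0000, hold=0.0000 ⇒ V=0.0000 continue  boundary S*=91.7831
step 5: (k=5,j=0): S=72.4395, K−S=50.1505, hold=49.7882 ⇒ V=50.1505 exercise | (k=5,j=1): S=84.8204, K−S=37.7696, hold=37.4831 ⇒ V=37.7696 exercise | (k=5,j=2): S=99.3173, K−S=23.2727, hold=23.6991 ⇒ V=23.6991 continue | (k=5,j=3): S=116.2919, K−S=6.2981, hold=11.1090 ⇒ V=11.1090 continue | (k=5,j=4): S=136.1677, K−S=0.0000, hold=3.2740 ⇒ V=3.2740 continue | (k=5,j=5): S=159.4406, K−S=0.0000, hold=0.4377 ⇒ V=0.4377 continue  boundary S*=84.8204
step 4: (k=4,j=0): S=78.3859, K−S=44.2041, hold=43.8782 ⇒ V=44.2041 exercise | (k=4,j=1): S=91.7831, K−S=30.8069, hold=30.7677 ⇒ V=30.8069 exercise | (k=4,j=2): S=107.4700, K−S=15.1200, hold=17.5002 ⇒ V=17.5002 continue | (k=4,j=3): S=125.8380, K−S=0.0000, hold=7.2753 ⇒ V=7.2753 continue | (k=4,j=4): S=147.3454, K−S=0.0000, hold=1.8911 ⇒ V=1.8911 continue  boundary S*=91.7831
step 3: (k=3,j=0): S=84.8204, K−S=37.7696, hold=37.4831 ⇒ V=37.7696 exercise | (k=3,j=1): S=99.3173, K−S=23.2727, hold=24.2174 ⇒ V=24.2174 continue | (k=3,j=2): S=116.2919, K−S=6.2981, hold=12.4774 ⇒ V=12.4774 continue | (k=3,j=3): S=136.1677, K−S=0.0000, hold=4.6431 ⇒ V=4.6431 continue  boundary S*=84.8204
step 2: (k=2,j=0): S=91.7831, K−S=30.8069, hold=31.0165 ⇒ V=31.0165 continue | (k=2,j=1): S=107.4700, K−S=15.1200, hold=18.4231 ⇒ V=18.4231 continue | (k=2,j=2): S=125.8380, K−S=0.0000, hold=8.6350 ⇒ V=8.6350 continue  boundary S*=-
step 1: (k=1,j=0): S=99.3173, K−S=23.2727, hold=24.7680 ⇒ V=24.7680 continue | (k=1,j=1): S=116.2919, K−S=6.2981, hold=13.6039 ⇒ V=13.6039 continue  boundary S*=-
step 0: (k=0,j=0): S=107.4700, K−S=15.1200, hold=19.2465 ⇒ V=19.2465 continue  boundary S*=-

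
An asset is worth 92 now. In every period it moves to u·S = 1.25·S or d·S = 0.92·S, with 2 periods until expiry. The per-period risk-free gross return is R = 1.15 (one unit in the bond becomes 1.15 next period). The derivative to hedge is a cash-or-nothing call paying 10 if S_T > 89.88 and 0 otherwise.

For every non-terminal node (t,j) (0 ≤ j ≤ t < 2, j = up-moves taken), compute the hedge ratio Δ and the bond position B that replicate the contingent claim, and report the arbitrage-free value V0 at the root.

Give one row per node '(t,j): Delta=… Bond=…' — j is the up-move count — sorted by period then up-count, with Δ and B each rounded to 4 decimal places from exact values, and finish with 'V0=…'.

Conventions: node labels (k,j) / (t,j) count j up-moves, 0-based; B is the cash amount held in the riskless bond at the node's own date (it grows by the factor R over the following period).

The replicating-portfolio and risk-neutral prices coincide; use p* = (1.15−0.92)/(1.25−0.92) = 0.6970 for the latter.
Payoffs at expiry: V(2,0)=0.0000, V(2,1)=10.0000, V(2,2)=10.0000
Node (1,0) S=84.6400: V=(p*·10.0000+(1−p*)·0.0000)/1.15=6.0606; Δ=(10.0000−0.0000)/(105.8000−77.8688)=0.3580; B=V−Δ·S=-24.2424
Node (1,1) S=115.0000: V=(p*·10.0000+(1−p*)·10.0000)/1.15=8.6957; Δ=(10.0000−10.0000)/(143.7500−105.8000)=0.0000; B=V−Δ·S=8.6957
Node (0,0) S=92.0000: V=(p*·8.6957+(1−p*)·6.0606)/1.15=6.8671; Δ=(8.6957−6.0606)/(115.0000−84.6400)=0.0868; B=V−Δ·S=-1.1179
As a check, the time-0 holding Δ(0,0)·S0 + B(0,0) comes to 6.8671 — exactly V0.

(0,0): Delta=0.0868 Bond=-1.1179
(1,0): Delta=0.3580 Bond=-24.2424
(1,1): Delta=0.0000 Bond=8.6957
V0=6.8671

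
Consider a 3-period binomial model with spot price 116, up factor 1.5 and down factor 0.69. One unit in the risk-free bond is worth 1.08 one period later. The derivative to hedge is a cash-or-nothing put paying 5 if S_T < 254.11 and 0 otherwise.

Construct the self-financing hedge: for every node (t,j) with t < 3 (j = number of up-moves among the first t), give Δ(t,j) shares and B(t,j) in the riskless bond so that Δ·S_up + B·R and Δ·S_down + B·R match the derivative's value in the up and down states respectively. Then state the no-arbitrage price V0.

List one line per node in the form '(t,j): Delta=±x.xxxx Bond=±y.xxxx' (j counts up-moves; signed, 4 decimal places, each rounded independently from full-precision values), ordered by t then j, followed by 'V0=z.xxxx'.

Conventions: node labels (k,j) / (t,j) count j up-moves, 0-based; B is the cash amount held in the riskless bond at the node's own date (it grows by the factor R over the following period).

The replicating-portfolio and risk-neutral prices coincide; use p* = (1.08−0.69)/(1.5−0.69) = 0.4815 for the latter.
At maturity the claim pays: V(3,0)=5.0000, V(3,1)=5.0000, V(3,2)=5.0000, V(3,3)=0.0000
(2,0): S=55.2276. Δ = (V_up−V_dn)/(S_up−S_dn) = (5.0000−5.0000)/(82.8414−38.1070) = 0.0000. V = [p*·5.0000 + (1−p*)·5.0000]/1.08 = 4.6296. B = V − Δ·S = 4.6296.
(2,1): S=120.0600. Δ = (V_up−V_dn)/(S_up−S_dn) = (5.0000−5.0000)/(180.0900−82.8414) = 0.0000. V = [p*·5.0000 + (1−p*)·5.0000]/1.08 = 4.6296. B = V − Δ·S = 4.6296.
(2,2): S=261.0000. Δ = (V_up−V_dn)/(S_up−S_dn) = (0.0000−5.0000)/(391.5000−180.0900) = -0.0237. V = [p*·0.0000 + (1−p*)·5.0000]/1.08 = 2.4005. B = V − Δ·S = 8.5734.
(1,0): S=80.0400. Δ = (V_up−V_dn)/(S_up−S_dn) = (4.6296−4.6296)/(120.0600−55.2276) = 0.0000. V = [p*·4.6296 + (1−p*)·4.6296]/1.08 = 4.2867. B = V − Δ·S = 4.2867.
(1,1): S=174.0000. Δ = (V_up−V_dn)/(S_up−S_dn) = (2.4005−4.6296)/(261.0000−120.0600) = -0.0158. V = [p*·2.4005 + (1−p*)·4.6296]/1.08 = 3.2929. B = V − Δ·S = 6.0449.
(0,0): S=116.0000. Δ = (V_up−V_dn)/(S_up−S_dn) = (3.2929−4.2867)/(174.0000−80.0400) = -0.0106. V = [p*·3.2929 + (1−p*)·4.2867]/1.08 = 3.5261. B = V − Δ·S = 4.7530.
Check: Δ(0,0)·S0 + B(0,0) = 3.5261 = V0.

(0,0): Delta=-0.0106 Bond=4.7530
(1,0): Delta=0.0000 Bond=4.2867
(1,1): Delta=-0.0158 Bond=6.0449
(2,0): Delta=0.0000 Bond=4.6296
(2,1): Delta=0.0000 Bond=4.6296
(2,2): Delta=-0.0237 Bond=8.5734
V0=3.5261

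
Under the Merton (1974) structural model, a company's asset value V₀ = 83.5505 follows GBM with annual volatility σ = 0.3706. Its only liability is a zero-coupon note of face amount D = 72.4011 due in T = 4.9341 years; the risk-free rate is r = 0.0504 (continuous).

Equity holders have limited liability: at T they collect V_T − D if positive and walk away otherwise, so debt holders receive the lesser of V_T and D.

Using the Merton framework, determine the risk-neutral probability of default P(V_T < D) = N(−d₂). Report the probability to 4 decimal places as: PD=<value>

Equity is a call on the firm's assets struck at D = 72.4011:
d₁ = [ln(V₀/D) + (r + σ²/2)T] / (σ√T)
   = [ln(83.5505/72.4011) + (0.0504 + 0.5·0.3706²)·4.9341] / (0.3706·√4.9341)
   = [0.143230 + 0.587514] / 0.823208 = 0.887679
d₂ = d₁ − σ√T = 0.887679 − 0.823208 = 0.064471
risk-neutral PD = N(−d₂) = N(-0.064471) = 0.474298

PD=0.4743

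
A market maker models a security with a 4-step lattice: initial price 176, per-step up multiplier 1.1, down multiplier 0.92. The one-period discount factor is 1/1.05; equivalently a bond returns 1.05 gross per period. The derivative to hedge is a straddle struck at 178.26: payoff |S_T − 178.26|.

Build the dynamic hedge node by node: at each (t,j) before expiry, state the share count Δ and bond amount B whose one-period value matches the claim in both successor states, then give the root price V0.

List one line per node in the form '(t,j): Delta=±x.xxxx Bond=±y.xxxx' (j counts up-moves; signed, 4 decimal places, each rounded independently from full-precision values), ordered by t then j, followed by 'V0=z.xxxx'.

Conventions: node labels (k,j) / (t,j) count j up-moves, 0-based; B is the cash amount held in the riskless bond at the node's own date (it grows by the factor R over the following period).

No-arbitrage ⇒ martingale measure with p* = (R−d)/(u−d) = 0.7222.
Payoffs at expiry: V(4,0)=52.1748, V(4,1)=27.5060, V(4,2)=1.9893, V(4,3)=37.2555, V(4,4)=79.4216
(3,0): S=137.0491. Δ = (V_up−V_dn)/(S_up−S_dn) = (27.5060−52.1748)/(150.7540−126.0852) = -1.0000. V = [p*·27.5060 + (1−p*)·52.1748]/1.05 = 32.7223. B = V − Δ·S = 169.7714.
(3,1): S=163.8630. Δ = (V_up−V_dn)/(S_up−S_dn) = (1.9893−27.5060)/(180.2493−150.7540) = -0.8651. V = [p*·1.9893 + (1−p*)·27.5060]/1.05 = 8.6451. B = V − Δ·S = 150.4043.
(3,2): S=195.9232. Δ = (V_up−V_dn)/(S_up−S_dn) = (37.2555−1.9893)/(215.5155−180.2493) = 1.0000. V = [p*·37.2555 + (1−p*)·1.9893]/1.05 = 26.1518. B = V − Δ·S = -169.7714.
(3,3): S=234.2560. Δ = (V_up−V_dn)/(S_up−S_dn) = (79.4216−37.2555)/(257.6816−215.5155) = 1.0000. V = [p*·79.4216 + (1−p*)·37.2555]/1.05 = 64.4846. B = V − Δ·S = -169.7714.
(2,0): S=148.9664. Δ = (V_up−V_dn)/(S_up−S_dn) = (8.6451−32.7223)/(163.8630−137.0491) = -0.8979. V = [p*·8.6451 + (1−p*)·32.7223]/1.05 = 14.6030. B = V − Δ·S = 148.3657.
(2,1): S=178.1120. Δ = (V_up−V_dn)/(S_up−S_dn) = (26.1518−8.6451)/(195.9232−163.8630) = 0.5461. V = [p*·26.1518 + (1−p*)·8.6451]/1.05 = 20.2750. B = V − Δ·S = -76.9845.
(2,2): S=212.9600. Δ = (V_up−V_dn)/(S_up−S_dn) = (64.4846−26.1518)/(234.2560−195.9232) = 1.0000. V = [p*·64.4846 + (1−p*)·26.1518]/1.05 = 51.2729. B = V − Δ·S = -161.6871.
(1,0): S=161.9200. Δ = (V_up−V_dn)/(S_up−S_dn) = (20.2750−14.6030)/(178.1120−148.9664) = 0.1946. V = [p*·20.2750 + (1−p*)·14.6030]/1.05 = 17.8090. B = V − Δ·S = -13.7021.
(1,1): S=193.6000. Δ = (V_up−V_dn)/(S_up−S_dn) = (51.2729−20.2750)/(212.9600−178.1120) = 0.8895. V = [p*·51.2729 + (1−p*)·20.2750]/1.05 = 40.6309. B = V − Δ·S = -131.5796.
(0,0): S=176.0000. Δ = (V_up−V_dn)/(S_up−S_dn) = (40.6309−17.8090)/(193.6000−161.9200) = 0.7204. V = [p*·40.6309 + (1−p*)·17.8090]/1.05 = 32.6585. B = V − Δ·S = -94.1294.
Verification: the root portfolio costs Δ(0,0)·S0 + B(0,0) = 32.6585, matching V0.

(0,0): Delta=0.7204 Bond=-94.1294
(1,0): Delta=0.1946 Bond=-13.7021
(1,1): Delta=0.8895 Bond=-131.5796
(2,0): Delta=-0.8979 Bond=148.3657
(2,1): Delta=0.5461 Bond=-76.9845
(2,2): Delta=1.0000 Bond=-161.6871
(3,0): Delta=-1.0000 Bond=169.7714
(3,1): Delta=-0.8651 Bond=150.4043
(3,2): Delta=1.0000 Bond=-169.7714
(3,3): Delta=1.0000 Bond=-169.7714
V0=32.6585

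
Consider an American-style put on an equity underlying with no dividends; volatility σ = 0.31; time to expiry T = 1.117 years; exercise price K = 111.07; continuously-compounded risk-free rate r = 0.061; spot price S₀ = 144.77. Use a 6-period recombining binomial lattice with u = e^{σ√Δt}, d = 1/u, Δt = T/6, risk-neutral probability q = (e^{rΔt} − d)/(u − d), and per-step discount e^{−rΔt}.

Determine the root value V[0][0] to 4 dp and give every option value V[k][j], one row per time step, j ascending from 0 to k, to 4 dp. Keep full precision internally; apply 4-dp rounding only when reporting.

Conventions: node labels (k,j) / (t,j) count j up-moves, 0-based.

Δt=0.18617, u=1.14311, d=0.87480, q=0.50918, disc=e^(-rΔt)=0.98871
k=6 terminal: V=max(K-S,0) → 46.1853 26.2846 0.2802 0.0000 0.0000 0.0000 0.0000
k=5: j=0 S=74.1706 intr=36.8994 cont=35.6453 V=36.8994[EX]; j=1 S=96.9193 intr=14.1507 cont=12.8965 V=14.1507[EX]; j=2 S=126.6453 intr=0.0000 cont=0.1360 V=0.1360[hold]; j=3 S=165.4886 intr=0.0000 cont=0.0000 V=0.0000[hold]; j=4 S=216.2454 intr=0.0000 cont=0.0000 V=0.0000[hold]; j=5 S=282.5697 intr=0.0000 cont=0.0000 V=0.0000[hold]
k=4: j=0 S=84.7854 intr=26.2846 cont=25.0304 V=26.2846[EX]; j=1 S=110.7898 intr=0.2802 cont=6.9355 V=6.9355[hold]; j=2 S=144.7700 intr=0.0000 cont=0.0660 V=0.0660[hold]; j=3 S=189.1722 intr=0.0000 cont=0.0000 V=0.0000[hold]; j=4 S=247.1930 intr=0.0000 cont=0.0000 V=0.0000[hold]
k=3: j=0 S=96.9193 intr=14.1507 cont=16.2470 V=16.2470[hold]; j=1 S=126.6453 intr=0.0000 cont=3.3989 V=3.3989[hold]; j=2 S=165.4886 intr=0.0000 cont=0.0320 V=0.0320[hold]; j=3 S=216.2454 intr=0.0000 cont=0.0000 V=0.0000[hold]
k=2: j=0 S=110.7898 intr=0.2802 cont=9.5954 V=9.5954[hold]; j=1 S=144.7700 intr=0.0000 cont=1.6655 V=1.6655[hold]; j=2 S=189.1722 intr=0.0000 cont=0.0155 V=0.0155[hold]
k=1: j=0 S=126.6453 intr=0.0000 cont=5.4950 V=5.4950[hold]; j=1 S=165.4886 intr=0.0000 cont=0.8161 V=0.8161[hold]
k=0: j=0 S=144.7700 intr=0.0000 cont=3.0774 V=3.0774[hold]

price = 3.0774
tree:
3.0774
5.4950 0.8161
9.5954 1.6655 0.0155
16.2470 3.3989 0.0320 0.0000
26.2846 6.9355 0.0660 0.0000 0.0000
36.8994 14.1507 0.1360 0.0000 0.0000 0.0000
46.1853 26.2846 0.2802 0.0000 0.0000 0.0000 0.0000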